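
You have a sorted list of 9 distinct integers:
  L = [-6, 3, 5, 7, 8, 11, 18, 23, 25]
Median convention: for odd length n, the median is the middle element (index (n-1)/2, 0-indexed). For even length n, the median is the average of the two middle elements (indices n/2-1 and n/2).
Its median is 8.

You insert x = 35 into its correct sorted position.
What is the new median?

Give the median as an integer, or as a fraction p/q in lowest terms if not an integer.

Old list (sorted, length 9): [-6, 3, 5, 7, 8, 11, 18, 23, 25]
Old median = 8
Insert x = 35
Old length odd (9). Middle was index 4 = 8.
New length even (10). New median = avg of two middle elements.
x = 35: 9 elements are < x, 0 elements are > x.
New sorted list: [-6, 3, 5, 7, 8, 11, 18, 23, 25, 35]
New median = 19/2

Answer: 19/2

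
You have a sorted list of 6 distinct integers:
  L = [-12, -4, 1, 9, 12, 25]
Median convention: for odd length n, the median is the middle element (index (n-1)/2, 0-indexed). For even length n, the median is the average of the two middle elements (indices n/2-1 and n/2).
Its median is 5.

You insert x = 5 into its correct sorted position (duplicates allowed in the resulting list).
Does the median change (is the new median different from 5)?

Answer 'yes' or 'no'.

Answer: no

Derivation:
Old median = 5
Insert x = 5
New median = 5
Changed? no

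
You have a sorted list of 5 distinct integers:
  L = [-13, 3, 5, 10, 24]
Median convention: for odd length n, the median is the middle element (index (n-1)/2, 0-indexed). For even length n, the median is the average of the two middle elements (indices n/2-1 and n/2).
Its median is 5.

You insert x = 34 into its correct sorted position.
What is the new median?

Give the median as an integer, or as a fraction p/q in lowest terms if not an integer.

Old list (sorted, length 5): [-13, 3, 5, 10, 24]
Old median = 5
Insert x = 34
Old length odd (5). Middle was index 2 = 5.
New length even (6). New median = avg of two middle elements.
x = 34: 5 elements are < x, 0 elements are > x.
New sorted list: [-13, 3, 5, 10, 24, 34]
New median = 15/2

Answer: 15/2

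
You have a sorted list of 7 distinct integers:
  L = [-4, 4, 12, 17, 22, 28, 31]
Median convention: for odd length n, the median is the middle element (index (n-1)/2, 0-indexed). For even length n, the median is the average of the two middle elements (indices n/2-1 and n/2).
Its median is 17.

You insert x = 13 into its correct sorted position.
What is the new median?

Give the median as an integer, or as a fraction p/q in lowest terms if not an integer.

Answer: 15

Derivation:
Old list (sorted, length 7): [-4, 4, 12, 17, 22, 28, 31]
Old median = 17
Insert x = 13
Old length odd (7). Middle was index 3 = 17.
New length even (8). New median = avg of two middle elements.
x = 13: 3 elements are < x, 4 elements are > x.
New sorted list: [-4, 4, 12, 13, 17, 22, 28, 31]
New median = 15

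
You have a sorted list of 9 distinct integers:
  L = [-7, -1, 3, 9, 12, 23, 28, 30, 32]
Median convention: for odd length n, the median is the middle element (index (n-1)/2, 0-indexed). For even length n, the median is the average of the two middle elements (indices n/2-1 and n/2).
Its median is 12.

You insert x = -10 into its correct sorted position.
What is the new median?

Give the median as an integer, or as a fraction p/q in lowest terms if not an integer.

Answer: 21/2

Derivation:
Old list (sorted, length 9): [-7, -1, 3, 9, 12, 23, 28, 30, 32]
Old median = 12
Insert x = -10
Old length odd (9). Middle was index 4 = 12.
New length even (10). New median = avg of two middle elements.
x = -10: 0 elements are < x, 9 elements are > x.
New sorted list: [-10, -7, -1, 3, 9, 12, 23, 28, 30, 32]
New median = 21/2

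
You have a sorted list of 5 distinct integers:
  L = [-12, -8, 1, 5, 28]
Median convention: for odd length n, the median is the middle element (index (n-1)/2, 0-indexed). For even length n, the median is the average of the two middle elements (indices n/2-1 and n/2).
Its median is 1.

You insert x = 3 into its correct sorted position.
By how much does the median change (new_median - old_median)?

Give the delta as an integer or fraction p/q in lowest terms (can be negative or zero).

Old median = 1
After inserting x = 3: new sorted = [-12, -8, 1, 3, 5, 28]
New median = 2
Delta = 2 - 1 = 1

Answer: 1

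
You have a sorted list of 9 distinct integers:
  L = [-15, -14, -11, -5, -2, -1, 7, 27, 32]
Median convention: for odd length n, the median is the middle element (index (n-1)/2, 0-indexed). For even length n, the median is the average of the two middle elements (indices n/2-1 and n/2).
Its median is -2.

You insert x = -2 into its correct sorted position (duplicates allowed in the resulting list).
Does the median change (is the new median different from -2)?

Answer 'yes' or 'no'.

Answer: no

Derivation:
Old median = -2
Insert x = -2
New median = -2
Changed? no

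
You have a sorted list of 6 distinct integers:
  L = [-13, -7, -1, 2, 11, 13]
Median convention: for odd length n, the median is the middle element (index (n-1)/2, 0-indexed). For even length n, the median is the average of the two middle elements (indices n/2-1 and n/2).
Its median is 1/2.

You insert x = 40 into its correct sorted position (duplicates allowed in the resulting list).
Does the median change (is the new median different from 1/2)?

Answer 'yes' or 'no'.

Answer: yes

Derivation:
Old median = 1/2
Insert x = 40
New median = 2
Changed? yes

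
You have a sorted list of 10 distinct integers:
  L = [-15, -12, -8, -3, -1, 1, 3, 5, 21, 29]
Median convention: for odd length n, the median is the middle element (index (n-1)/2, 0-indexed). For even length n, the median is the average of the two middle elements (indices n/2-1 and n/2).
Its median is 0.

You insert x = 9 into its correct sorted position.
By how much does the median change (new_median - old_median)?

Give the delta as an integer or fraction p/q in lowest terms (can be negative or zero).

Old median = 0
After inserting x = 9: new sorted = [-15, -12, -8, -3, -1, 1, 3, 5, 9, 21, 29]
New median = 1
Delta = 1 - 0 = 1

Answer: 1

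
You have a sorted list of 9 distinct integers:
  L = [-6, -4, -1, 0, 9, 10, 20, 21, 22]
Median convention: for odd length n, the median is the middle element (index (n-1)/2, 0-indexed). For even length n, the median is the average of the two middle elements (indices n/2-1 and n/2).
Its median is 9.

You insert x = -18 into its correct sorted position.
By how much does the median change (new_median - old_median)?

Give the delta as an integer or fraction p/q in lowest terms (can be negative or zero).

Answer: -9/2

Derivation:
Old median = 9
After inserting x = -18: new sorted = [-18, -6, -4, -1, 0, 9, 10, 20, 21, 22]
New median = 9/2
Delta = 9/2 - 9 = -9/2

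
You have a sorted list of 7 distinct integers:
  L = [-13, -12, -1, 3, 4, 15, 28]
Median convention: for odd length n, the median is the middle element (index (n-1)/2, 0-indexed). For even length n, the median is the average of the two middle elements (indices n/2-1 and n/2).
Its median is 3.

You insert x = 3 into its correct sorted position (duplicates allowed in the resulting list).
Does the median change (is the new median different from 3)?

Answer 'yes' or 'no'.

Old median = 3
Insert x = 3
New median = 3
Changed? no

Answer: no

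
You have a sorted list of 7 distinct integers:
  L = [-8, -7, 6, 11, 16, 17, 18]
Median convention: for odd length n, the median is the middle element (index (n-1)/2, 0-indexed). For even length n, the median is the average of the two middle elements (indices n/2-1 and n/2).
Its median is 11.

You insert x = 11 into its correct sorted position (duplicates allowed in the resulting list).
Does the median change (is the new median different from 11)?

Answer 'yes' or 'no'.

Old median = 11
Insert x = 11
New median = 11
Changed? no

Answer: no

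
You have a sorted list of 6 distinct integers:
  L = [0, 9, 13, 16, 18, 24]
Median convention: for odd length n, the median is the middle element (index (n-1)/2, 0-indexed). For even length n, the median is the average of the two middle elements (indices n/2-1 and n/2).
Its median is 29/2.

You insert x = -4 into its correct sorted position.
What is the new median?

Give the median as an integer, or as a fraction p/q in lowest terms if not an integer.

Old list (sorted, length 6): [0, 9, 13, 16, 18, 24]
Old median = 29/2
Insert x = -4
Old length even (6). Middle pair: indices 2,3 = 13,16.
New length odd (7). New median = single middle element.
x = -4: 0 elements are < x, 6 elements are > x.
New sorted list: [-4, 0, 9, 13, 16, 18, 24]
New median = 13

Answer: 13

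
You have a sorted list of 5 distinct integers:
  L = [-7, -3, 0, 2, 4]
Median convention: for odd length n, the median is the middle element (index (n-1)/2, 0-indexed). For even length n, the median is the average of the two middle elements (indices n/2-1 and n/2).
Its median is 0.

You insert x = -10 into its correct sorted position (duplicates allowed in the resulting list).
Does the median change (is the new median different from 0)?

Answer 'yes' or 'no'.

Answer: yes

Derivation:
Old median = 0
Insert x = -10
New median = -3/2
Changed? yes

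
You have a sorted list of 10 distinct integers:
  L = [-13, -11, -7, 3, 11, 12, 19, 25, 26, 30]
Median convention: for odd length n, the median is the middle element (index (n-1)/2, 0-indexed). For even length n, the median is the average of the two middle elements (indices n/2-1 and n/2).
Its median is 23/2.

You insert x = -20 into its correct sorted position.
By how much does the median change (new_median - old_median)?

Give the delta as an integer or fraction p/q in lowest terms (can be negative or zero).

Answer: -1/2

Derivation:
Old median = 23/2
After inserting x = -20: new sorted = [-20, -13, -11, -7, 3, 11, 12, 19, 25, 26, 30]
New median = 11
Delta = 11 - 23/2 = -1/2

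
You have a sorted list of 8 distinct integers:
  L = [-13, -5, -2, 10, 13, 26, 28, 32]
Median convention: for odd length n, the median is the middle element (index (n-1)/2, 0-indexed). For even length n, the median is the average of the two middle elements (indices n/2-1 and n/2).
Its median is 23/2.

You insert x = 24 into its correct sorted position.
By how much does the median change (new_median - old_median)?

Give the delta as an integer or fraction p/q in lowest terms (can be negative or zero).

Answer: 3/2

Derivation:
Old median = 23/2
After inserting x = 24: new sorted = [-13, -5, -2, 10, 13, 24, 26, 28, 32]
New median = 13
Delta = 13 - 23/2 = 3/2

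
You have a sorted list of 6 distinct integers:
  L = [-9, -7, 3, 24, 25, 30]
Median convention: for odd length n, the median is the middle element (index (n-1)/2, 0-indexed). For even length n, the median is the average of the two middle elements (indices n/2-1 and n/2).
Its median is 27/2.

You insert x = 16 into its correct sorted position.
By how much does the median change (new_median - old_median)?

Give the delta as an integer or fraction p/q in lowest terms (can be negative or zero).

Answer: 5/2

Derivation:
Old median = 27/2
After inserting x = 16: new sorted = [-9, -7, 3, 16, 24, 25, 30]
New median = 16
Delta = 16 - 27/2 = 5/2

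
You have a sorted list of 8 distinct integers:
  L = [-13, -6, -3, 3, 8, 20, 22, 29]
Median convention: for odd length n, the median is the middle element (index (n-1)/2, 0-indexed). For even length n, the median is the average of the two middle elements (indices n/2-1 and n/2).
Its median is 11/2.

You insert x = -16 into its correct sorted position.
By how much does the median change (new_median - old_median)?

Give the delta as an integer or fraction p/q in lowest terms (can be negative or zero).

Old median = 11/2
After inserting x = -16: new sorted = [-16, -13, -6, -3, 3, 8, 20, 22, 29]
New median = 3
Delta = 3 - 11/2 = -5/2

Answer: -5/2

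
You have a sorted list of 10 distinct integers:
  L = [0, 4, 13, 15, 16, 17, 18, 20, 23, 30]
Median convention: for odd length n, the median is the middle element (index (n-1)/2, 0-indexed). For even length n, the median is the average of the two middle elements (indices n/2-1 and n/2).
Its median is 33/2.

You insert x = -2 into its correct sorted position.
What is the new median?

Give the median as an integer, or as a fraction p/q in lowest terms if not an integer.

Answer: 16

Derivation:
Old list (sorted, length 10): [0, 4, 13, 15, 16, 17, 18, 20, 23, 30]
Old median = 33/2
Insert x = -2
Old length even (10). Middle pair: indices 4,5 = 16,17.
New length odd (11). New median = single middle element.
x = -2: 0 elements are < x, 10 elements are > x.
New sorted list: [-2, 0, 4, 13, 15, 16, 17, 18, 20, 23, 30]
New median = 16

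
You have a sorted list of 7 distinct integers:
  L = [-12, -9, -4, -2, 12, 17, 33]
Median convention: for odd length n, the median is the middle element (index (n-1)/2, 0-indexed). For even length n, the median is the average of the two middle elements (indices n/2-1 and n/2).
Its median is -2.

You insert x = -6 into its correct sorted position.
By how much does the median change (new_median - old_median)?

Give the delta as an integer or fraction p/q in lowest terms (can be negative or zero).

Answer: -1

Derivation:
Old median = -2
After inserting x = -6: new sorted = [-12, -9, -6, -4, -2, 12, 17, 33]
New median = -3
Delta = -3 - -2 = -1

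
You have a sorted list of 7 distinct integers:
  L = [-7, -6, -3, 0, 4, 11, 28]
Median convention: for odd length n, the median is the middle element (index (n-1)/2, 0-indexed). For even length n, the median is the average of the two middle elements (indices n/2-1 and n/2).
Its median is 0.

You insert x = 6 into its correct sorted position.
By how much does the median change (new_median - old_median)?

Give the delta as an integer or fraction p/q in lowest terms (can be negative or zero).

Old median = 0
After inserting x = 6: new sorted = [-7, -6, -3, 0, 4, 6, 11, 28]
New median = 2
Delta = 2 - 0 = 2

Answer: 2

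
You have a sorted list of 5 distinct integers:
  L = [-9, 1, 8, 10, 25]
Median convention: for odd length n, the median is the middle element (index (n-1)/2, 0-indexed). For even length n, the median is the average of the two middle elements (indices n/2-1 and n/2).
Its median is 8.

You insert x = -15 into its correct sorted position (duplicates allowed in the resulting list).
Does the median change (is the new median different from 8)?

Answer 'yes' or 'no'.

Answer: yes

Derivation:
Old median = 8
Insert x = -15
New median = 9/2
Changed? yes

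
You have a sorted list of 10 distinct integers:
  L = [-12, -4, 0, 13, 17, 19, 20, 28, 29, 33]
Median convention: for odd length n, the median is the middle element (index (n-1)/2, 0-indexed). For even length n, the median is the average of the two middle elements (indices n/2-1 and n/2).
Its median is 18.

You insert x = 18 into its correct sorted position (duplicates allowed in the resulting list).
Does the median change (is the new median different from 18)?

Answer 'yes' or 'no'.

Old median = 18
Insert x = 18
New median = 18
Changed? no

Answer: no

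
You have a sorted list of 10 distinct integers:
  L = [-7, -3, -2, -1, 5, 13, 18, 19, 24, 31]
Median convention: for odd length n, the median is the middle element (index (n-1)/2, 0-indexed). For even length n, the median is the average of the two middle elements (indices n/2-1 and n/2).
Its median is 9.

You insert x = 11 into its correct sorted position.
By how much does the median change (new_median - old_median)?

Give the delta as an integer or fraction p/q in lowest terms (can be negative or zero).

Old median = 9
After inserting x = 11: new sorted = [-7, -3, -2, -1, 5, 11, 13, 18, 19, 24, 31]
New median = 11
Delta = 11 - 9 = 2

Answer: 2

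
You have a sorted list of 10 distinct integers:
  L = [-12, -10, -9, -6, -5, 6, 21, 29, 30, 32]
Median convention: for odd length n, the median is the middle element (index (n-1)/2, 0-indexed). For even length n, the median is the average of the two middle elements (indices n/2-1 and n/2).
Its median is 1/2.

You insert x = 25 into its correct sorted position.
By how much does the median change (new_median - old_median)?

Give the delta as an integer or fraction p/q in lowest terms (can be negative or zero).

Old median = 1/2
After inserting x = 25: new sorted = [-12, -10, -9, -6, -5, 6, 21, 25, 29, 30, 32]
New median = 6
Delta = 6 - 1/2 = 11/2

Answer: 11/2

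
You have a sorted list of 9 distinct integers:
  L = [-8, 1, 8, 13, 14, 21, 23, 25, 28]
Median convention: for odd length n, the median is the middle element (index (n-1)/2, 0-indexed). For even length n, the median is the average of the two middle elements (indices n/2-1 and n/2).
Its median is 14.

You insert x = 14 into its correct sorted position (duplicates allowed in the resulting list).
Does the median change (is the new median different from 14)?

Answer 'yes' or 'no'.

Old median = 14
Insert x = 14
New median = 14
Changed? no

Answer: no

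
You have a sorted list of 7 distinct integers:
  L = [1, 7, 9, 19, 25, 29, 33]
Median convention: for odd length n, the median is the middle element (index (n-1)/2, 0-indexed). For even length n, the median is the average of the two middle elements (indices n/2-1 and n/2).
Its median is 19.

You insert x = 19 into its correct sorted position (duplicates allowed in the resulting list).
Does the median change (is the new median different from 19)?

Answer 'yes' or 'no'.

Old median = 19
Insert x = 19
New median = 19
Changed? no

Answer: no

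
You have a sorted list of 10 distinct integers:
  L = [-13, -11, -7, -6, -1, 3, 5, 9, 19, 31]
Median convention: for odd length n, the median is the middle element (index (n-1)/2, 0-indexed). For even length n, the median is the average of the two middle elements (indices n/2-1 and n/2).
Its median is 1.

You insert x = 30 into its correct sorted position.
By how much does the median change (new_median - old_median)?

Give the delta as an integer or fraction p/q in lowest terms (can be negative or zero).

Answer: 2

Derivation:
Old median = 1
After inserting x = 30: new sorted = [-13, -11, -7, -6, -1, 3, 5, 9, 19, 30, 31]
New median = 3
Delta = 3 - 1 = 2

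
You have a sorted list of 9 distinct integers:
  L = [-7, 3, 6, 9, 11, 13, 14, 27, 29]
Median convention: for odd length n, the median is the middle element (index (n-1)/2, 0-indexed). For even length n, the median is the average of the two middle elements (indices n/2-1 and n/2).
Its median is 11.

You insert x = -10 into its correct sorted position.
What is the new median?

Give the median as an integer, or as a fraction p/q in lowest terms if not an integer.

Old list (sorted, length 9): [-7, 3, 6, 9, 11, 13, 14, 27, 29]
Old median = 11
Insert x = -10
Old length odd (9). Middle was index 4 = 11.
New length even (10). New median = avg of two middle elements.
x = -10: 0 elements are < x, 9 elements are > x.
New sorted list: [-10, -7, 3, 6, 9, 11, 13, 14, 27, 29]
New median = 10

Answer: 10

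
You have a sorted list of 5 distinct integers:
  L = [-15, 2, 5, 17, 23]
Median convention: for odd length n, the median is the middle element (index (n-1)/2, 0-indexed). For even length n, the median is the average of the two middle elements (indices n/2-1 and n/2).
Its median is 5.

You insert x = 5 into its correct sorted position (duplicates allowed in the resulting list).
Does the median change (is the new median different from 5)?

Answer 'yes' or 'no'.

Answer: no

Derivation:
Old median = 5
Insert x = 5
New median = 5
Changed? no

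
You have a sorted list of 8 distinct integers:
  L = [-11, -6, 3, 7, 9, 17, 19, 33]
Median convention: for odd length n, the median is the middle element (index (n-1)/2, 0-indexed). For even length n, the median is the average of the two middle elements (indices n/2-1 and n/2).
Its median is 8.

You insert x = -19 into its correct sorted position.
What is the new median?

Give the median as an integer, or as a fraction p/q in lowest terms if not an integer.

Old list (sorted, length 8): [-11, -6, 3, 7, 9, 17, 19, 33]
Old median = 8
Insert x = -19
Old length even (8). Middle pair: indices 3,4 = 7,9.
New length odd (9). New median = single middle element.
x = -19: 0 elements are < x, 8 elements are > x.
New sorted list: [-19, -11, -6, 3, 7, 9, 17, 19, 33]
New median = 7

Answer: 7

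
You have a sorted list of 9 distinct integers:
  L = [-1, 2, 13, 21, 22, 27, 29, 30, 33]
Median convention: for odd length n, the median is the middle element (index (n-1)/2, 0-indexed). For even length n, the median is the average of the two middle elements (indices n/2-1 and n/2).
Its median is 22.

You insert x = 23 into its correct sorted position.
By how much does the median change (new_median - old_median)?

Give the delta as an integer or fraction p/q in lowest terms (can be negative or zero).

Old median = 22
After inserting x = 23: new sorted = [-1, 2, 13, 21, 22, 23, 27, 29, 30, 33]
New median = 45/2
Delta = 45/2 - 22 = 1/2

Answer: 1/2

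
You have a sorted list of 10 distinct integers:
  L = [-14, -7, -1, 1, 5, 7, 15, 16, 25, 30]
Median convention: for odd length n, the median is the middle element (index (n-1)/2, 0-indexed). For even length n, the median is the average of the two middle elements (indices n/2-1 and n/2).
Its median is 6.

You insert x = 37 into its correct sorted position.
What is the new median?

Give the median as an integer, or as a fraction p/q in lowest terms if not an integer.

Old list (sorted, length 10): [-14, -7, -1, 1, 5, 7, 15, 16, 25, 30]
Old median = 6
Insert x = 37
Old length even (10). Middle pair: indices 4,5 = 5,7.
New length odd (11). New median = single middle element.
x = 37: 10 elements are < x, 0 elements are > x.
New sorted list: [-14, -7, -1, 1, 5, 7, 15, 16, 25, 30, 37]
New median = 7

Answer: 7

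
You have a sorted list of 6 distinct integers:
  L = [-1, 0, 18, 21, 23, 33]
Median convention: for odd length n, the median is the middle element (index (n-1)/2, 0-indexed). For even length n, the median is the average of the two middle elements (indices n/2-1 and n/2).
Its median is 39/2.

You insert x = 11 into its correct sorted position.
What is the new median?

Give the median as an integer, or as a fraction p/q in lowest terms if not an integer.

Answer: 18

Derivation:
Old list (sorted, length 6): [-1, 0, 18, 21, 23, 33]
Old median = 39/2
Insert x = 11
Old length even (6). Middle pair: indices 2,3 = 18,21.
New length odd (7). New median = single middle element.
x = 11: 2 elements are < x, 4 elements are > x.
New sorted list: [-1, 0, 11, 18, 21, 23, 33]
New median = 18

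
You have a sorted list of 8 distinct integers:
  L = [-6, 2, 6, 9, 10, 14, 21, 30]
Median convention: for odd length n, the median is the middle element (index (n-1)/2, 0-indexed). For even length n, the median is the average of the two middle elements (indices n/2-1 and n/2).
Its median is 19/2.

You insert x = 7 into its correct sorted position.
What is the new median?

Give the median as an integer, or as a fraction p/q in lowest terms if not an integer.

Old list (sorted, length 8): [-6, 2, 6, 9, 10, 14, 21, 30]
Old median = 19/2
Insert x = 7
Old length even (8). Middle pair: indices 3,4 = 9,10.
New length odd (9). New median = single middle element.
x = 7: 3 elements are < x, 5 elements are > x.
New sorted list: [-6, 2, 6, 7, 9, 10, 14, 21, 30]
New median = 9

Answer: 9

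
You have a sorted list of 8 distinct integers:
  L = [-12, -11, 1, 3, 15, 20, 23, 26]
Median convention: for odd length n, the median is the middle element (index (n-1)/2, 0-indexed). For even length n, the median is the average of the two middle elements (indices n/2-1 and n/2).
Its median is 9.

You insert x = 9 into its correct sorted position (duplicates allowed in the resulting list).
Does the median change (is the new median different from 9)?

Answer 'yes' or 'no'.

Answer: no

Derivation:
Old median = 9
Insert x = 9
New median = 9
Changed? no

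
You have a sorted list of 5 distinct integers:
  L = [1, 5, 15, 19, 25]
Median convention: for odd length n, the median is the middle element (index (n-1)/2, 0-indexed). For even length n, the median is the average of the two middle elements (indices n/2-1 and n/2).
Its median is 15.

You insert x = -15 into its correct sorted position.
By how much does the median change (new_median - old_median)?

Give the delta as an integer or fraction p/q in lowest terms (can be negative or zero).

Answer: -5

Derivation:
Old median = 15
After inserting x = -15: new sorted = [-15, 1, 5, 15, 19, 25]
New median = 10
Delta = 10 - 15 = -5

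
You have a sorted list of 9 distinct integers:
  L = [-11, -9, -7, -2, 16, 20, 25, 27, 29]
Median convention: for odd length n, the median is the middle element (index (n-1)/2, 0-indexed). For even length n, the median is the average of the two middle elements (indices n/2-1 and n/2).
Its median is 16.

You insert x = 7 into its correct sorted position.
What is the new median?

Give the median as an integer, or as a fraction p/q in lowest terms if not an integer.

Old list (sorted, length 9): [-11, -9, -7, -2, 16, 20, 25, 27, 29]
Old median = 16
Insert x = 7
Old length odd (9). Middle was index 4 = 16.
New length even (10). New median = avg of two middle elements.
x = 7: 4 elements are < x, 5 elements are > x.
New sorted list: [-11, -9, -7, -2, 7, 16, 20, 25, 27, 29]
New median = 23/2

Answer: 23/2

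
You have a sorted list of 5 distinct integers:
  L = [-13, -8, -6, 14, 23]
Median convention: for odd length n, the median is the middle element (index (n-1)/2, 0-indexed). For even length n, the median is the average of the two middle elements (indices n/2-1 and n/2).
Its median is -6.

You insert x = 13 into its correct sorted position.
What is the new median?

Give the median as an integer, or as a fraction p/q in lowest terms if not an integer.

Old list (sorted, length 5): [-13, -8, -6, 14, 23]
Old median = -6
Insert x = 13
Old length odd (5). Middle was index 2 = -6.
New length even (6). New median = avg of two middle elements.
x = 13: 3 elements are < x, 2 elements are > x.
New sorted list: [-13, -8, -6, 13, 14, 23]
New median = 7/2

Answer: 7/2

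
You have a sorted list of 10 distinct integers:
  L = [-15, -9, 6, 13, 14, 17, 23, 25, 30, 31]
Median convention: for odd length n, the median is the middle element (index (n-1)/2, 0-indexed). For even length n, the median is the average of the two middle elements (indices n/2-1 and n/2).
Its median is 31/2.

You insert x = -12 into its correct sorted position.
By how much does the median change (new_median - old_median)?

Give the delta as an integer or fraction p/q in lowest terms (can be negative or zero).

Old median = 31/2
After inserting x = -12: new sorted = [-15, -12, -9, 6, 13, 14, 17, 23, 25, 30, 31]
New median = 14
Delta = 14 - 31/2 = -3/2

Answer: -3/2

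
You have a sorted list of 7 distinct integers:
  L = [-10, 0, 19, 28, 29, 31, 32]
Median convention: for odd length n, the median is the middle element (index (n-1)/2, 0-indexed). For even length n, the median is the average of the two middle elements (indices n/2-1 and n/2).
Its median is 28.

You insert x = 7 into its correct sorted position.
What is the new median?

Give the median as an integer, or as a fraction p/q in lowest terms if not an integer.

Answer: 47/2

Derivation:
Old list (sorted, length 7): [-10, 0, 19, 28, 29, 31, 32]
Old median = 28
Insert x = 7
Old length odd (7). Middle was index 3 = 28.
New length even (8). New median = avg of two middle elements.
x = 7: 2 elements are < x, 5 elements are > x.
New sorted list: [-10, 0, 7, 19, 28, 29, 31, 32]
New median = 47/2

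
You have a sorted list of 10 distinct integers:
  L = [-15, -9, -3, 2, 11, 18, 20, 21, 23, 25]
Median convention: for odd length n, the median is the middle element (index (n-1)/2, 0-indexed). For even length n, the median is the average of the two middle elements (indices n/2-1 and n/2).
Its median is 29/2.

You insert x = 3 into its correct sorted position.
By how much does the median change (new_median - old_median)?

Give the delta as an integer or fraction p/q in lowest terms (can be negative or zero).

Answer: -7/2

Derivation:
Old median = 29/2
After inserting x = 3: new sorted = [-15, -9, -3, 2, 3, 11, 18, 20, 21, 23, 25]
New median = 11
Delta = 11 - 29/2 = -7/2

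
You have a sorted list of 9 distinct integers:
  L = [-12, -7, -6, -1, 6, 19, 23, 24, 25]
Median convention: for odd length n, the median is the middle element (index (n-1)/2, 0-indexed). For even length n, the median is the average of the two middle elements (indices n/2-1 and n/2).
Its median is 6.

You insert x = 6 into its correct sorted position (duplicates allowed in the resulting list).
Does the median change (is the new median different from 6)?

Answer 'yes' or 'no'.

Answer: no

Derivation:
Old median = 6
Insert x = 6
New median = 6
Changed? no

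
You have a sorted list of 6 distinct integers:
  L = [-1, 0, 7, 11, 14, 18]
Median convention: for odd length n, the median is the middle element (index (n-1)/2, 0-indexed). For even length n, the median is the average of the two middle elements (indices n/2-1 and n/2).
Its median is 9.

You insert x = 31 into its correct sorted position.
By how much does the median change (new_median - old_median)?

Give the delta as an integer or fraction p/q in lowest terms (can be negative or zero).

Old median = 9
After inserting x = 31: new sorted = [-1, 0, 7, 11, 14, 18, 31]
New median = 11
Delta = 11 - 9 = 2

Answer: 2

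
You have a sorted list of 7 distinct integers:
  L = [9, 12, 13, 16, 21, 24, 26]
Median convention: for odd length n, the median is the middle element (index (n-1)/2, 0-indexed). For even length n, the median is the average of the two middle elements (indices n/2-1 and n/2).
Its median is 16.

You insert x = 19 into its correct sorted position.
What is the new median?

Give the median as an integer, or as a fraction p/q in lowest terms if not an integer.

Old list (sorted, length 7): [9, 12, 13, 16, 21, 24, 26]
Old median = 16
Insert x = 19
Old length odd (7). Middle was index 3 = 16.
New length even (8). New median = avg of two middle elements.
x = 19: 4 elements are < x, 3 elements are > x.
New sorted list: [9, 12, 13, 16, 19, 21, 24, 26]
New median = 35/2

Answer: 35/2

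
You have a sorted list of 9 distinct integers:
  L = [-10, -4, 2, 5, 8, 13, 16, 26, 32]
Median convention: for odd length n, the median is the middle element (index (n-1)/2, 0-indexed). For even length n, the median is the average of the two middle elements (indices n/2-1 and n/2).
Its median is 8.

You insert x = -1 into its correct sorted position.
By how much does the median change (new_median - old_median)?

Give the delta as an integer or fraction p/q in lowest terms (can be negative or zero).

Old median = 8
After inserting x = -1: new sorted = [-10, -4, -1, 2, 5, 8, 13, 16, 26, 32]
New median = 13/2
Delta = 13/2 - 8 = -3/2

Answer: -3/2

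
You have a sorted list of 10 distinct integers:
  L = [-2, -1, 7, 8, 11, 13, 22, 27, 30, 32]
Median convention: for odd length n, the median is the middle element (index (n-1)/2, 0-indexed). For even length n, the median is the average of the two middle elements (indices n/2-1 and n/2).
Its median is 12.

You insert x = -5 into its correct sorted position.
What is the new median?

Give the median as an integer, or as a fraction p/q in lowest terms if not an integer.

Answer: 11

Derivation:
Old list (sorted, length 10): [-2, -1, 7, 8, 11, 13, 22, 27, 30, 32]
Old median = 12
Insert x = -5
Old length even (10). Middle pair: indices 4,5 = 11,13.
New length odd (11). New median = single middle element.
x = -5: 0 elements are < x, 10 elements are > x.
New sorted list: [-5, -2, -1, 7, 8, 11, 13, 22, 27, 30, 32]
New median = 11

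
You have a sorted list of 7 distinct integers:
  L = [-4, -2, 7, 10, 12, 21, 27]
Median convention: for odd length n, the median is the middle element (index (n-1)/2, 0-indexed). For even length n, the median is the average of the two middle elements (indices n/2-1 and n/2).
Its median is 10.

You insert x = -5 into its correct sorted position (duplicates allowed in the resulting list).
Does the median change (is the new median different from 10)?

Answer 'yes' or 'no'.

Answer: yes

Derivation:
Old median = 10
Insert x = -5
New median = 17/2
Changed? yes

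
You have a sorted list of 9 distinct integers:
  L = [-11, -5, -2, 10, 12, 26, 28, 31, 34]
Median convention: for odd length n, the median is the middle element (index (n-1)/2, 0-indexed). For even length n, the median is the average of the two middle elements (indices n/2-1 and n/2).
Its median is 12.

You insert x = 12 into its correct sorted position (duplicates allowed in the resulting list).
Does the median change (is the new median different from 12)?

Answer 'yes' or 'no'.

Answer: no

Derivation:
Old median = 12
Insert x = 12
New median = 12
Changed? no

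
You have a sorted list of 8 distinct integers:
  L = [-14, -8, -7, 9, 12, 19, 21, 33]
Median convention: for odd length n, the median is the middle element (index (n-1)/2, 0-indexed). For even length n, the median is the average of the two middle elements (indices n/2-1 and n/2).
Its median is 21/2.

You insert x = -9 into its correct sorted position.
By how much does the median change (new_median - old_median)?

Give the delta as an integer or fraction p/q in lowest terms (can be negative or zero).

Old median = 21/2
After inserting x = -9: new sorted = [-14, -9, -8, -7, 9, 12, 19, 21, 33]
New median = 9
Delta = 9 - 21/2 = -3/2

Answer: -3/2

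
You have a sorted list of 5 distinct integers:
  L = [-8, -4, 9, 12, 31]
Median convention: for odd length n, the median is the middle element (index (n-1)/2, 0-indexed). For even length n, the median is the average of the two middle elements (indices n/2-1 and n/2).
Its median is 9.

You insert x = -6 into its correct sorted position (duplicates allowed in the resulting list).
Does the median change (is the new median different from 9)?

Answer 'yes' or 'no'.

Answer: yes

Derivation:
Old median = 9
Insert x = -6
New median = 5/2
Changed? yes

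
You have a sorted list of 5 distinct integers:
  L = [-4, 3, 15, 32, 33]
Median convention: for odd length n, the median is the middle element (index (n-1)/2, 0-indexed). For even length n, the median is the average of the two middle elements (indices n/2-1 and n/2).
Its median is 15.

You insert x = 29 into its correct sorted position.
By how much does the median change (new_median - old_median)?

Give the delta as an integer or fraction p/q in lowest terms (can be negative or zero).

Answer: 7

Derivation:
Old median = 15
After inserting x = 29: new sorted = [-4, 3, 15, 29, 32, 33]
New median = 22
Delta = 22 - 15 = 7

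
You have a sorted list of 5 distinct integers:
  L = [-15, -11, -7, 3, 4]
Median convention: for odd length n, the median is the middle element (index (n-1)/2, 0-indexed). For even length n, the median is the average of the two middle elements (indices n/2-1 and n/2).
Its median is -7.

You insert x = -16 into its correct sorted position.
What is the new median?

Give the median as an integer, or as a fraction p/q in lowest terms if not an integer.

Old list (sorted, length 5): [-15, -11, -7, 3, 4]
Old median = -7
Insert x = -16
Old length odd (5). Middle was index 2 = -7.
New length even (6). New median = avg of two middle elements.
x = -16: 0 elements are < x, 5 elements are > x.
New sorted list: [-16, -15, -11, -7, 3, 4]
New median = -9

Answer: -9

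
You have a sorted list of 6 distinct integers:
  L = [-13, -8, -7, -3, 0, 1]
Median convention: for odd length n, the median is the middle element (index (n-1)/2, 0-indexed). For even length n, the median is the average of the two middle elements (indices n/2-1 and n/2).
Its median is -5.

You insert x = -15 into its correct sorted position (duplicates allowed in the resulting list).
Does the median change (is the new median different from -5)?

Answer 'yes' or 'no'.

Old median = -5
Insert x = -15
New median = -7
Changed? yes

Answer: yes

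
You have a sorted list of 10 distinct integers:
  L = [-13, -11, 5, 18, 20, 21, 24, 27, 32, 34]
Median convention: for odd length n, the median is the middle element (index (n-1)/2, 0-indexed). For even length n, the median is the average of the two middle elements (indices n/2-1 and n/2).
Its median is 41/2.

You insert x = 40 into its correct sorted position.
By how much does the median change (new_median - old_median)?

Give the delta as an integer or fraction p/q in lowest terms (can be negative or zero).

Answer: 1/2

Derivation:
Old median = 41/2
After inserting x = 40: new sorted = [-13, -11, 5, 18, 20, 21, 24, 27, 32, 34, 40]
New median = 21
Delta = 21 - 41/2 = 1/2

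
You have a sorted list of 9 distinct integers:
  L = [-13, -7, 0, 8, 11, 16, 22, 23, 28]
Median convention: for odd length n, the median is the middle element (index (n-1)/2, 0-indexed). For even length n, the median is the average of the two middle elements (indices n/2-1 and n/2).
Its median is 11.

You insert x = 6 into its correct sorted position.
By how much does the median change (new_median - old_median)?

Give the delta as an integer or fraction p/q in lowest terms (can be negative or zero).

Old median = 11
After inserting x = 6: new sorted = [-13, -7, 0, 6, 8, 11, 16, 22, 23, 28]
New median = 19/2
Delta = 19/2 - 11 = -3/2

Answer: -3/2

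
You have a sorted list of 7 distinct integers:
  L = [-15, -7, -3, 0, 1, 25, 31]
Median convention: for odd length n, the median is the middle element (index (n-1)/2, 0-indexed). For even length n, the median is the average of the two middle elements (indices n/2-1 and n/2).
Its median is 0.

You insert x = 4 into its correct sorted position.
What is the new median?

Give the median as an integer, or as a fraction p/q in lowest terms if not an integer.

Old list (sorted, length 7): [-15, -7, -3, 0, 1, 25, 31]
Old median = 0
Insert x = 4
Old length odd (7). Middle was index 3 = 0.
New length even (8). New median = avg of two middle elements.
x = 4: 5 elements are < x, 2 elements are > x.
New sorted list: [-15, -7, -3, 0, 1, 4, 25, 31]
New median = 1/2

Answer: 1/2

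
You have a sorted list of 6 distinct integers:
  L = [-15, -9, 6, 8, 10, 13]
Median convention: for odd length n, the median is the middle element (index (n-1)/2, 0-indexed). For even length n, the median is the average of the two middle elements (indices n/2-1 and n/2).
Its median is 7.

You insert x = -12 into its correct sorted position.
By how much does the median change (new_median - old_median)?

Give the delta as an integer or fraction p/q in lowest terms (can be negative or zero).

Old median = 7
After inserting x = -12: new sorted = [-15, -12, -9, 6, 8, 10, 13]
New median = 6
Delta = 6 - 7 = -1

Answer: -1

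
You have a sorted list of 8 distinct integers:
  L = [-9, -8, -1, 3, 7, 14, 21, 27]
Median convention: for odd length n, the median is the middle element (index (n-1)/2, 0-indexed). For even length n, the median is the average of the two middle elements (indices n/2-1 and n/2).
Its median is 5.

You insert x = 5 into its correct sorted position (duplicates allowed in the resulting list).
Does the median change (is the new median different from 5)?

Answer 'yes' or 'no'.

Answer: no

Derivation:
Old median = 5
Insert x = 5
New median = 5
Changed? no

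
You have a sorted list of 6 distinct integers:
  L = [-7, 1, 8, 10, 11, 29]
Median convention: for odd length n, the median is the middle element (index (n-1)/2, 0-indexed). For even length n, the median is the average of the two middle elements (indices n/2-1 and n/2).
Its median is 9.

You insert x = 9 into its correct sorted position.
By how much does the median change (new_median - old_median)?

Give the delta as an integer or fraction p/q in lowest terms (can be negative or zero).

Answer: 0

Derivation:
Old median = 9
After inserting x = 9: new sorted = [-7, 1, 8, 9, 10, 11, 29]
New median = 9
Delta = 9 - 9 = 0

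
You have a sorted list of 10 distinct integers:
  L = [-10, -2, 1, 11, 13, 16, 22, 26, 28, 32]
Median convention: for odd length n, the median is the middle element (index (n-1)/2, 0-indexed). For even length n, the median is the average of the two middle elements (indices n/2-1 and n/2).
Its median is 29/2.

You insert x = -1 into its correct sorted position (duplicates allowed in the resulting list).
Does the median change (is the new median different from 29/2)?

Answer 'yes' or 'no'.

Answer: yes

Derivation:
Old median = 29/2
Insert x = -1
New median = 13
Changed? yes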